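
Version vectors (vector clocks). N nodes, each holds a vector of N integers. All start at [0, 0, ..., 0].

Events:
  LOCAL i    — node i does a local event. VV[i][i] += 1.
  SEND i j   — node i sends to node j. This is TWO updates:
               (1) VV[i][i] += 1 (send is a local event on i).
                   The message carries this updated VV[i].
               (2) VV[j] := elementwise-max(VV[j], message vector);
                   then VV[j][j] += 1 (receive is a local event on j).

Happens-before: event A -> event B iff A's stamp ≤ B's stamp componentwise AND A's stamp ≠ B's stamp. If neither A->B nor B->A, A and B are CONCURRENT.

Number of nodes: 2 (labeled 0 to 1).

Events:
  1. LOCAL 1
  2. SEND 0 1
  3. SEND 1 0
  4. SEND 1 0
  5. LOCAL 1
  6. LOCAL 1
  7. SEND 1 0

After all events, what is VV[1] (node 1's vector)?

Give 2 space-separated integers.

Initial: VV[0]=[0, 0]
Initial: VV[1]=[0, 0]
Event 1: LOCAL 1: VV[1][1]++ -> VV[1]=[0, 1]
Event 2: SEND 0->1: VV[0][0]++ -> VV[0]=[1, 0], msg_vec=[1, 0]; VV[1]=max(VV[1],msg_vec) then VV[1][1]++ -> VV[1]=[1, 2]
Event 3: SEND 1->0: VV[1][1]++ -> VV[1]=[1, 3], msg_vec=[1, 3]; VV[0]=max(VV[0],msg_vec) then VV[0][0]++ -> VV[0]=[2, 3]
Event 4: SEND 1->0: VV[1][1]++ -> VV[1]=[1, 4], msg_vec=[1, 4]; VV[0]=max(VV[0],msg_vec) then VV[0][0]++ -> VV[0]=[3, 4]
Event 5: LOCAL 1: VV[1][1]++ -> VV[1]=[1, 5]
Event 6: LOCAL 1: VV[1][1]++ -> VV[1]=[1, 6]
Event 7: SEND 1->0: VV[1][1]++ -> VV[1]=[1, 7], msg_vec=[1, 7]; VV[0]=max(VV[0],msg_vec) then VV[0][0]++ -> VV[0]=[4, 7]
Final vectors: VV[0]=[4, 7]; VV[1]=[1, 7]

Answer: 1 7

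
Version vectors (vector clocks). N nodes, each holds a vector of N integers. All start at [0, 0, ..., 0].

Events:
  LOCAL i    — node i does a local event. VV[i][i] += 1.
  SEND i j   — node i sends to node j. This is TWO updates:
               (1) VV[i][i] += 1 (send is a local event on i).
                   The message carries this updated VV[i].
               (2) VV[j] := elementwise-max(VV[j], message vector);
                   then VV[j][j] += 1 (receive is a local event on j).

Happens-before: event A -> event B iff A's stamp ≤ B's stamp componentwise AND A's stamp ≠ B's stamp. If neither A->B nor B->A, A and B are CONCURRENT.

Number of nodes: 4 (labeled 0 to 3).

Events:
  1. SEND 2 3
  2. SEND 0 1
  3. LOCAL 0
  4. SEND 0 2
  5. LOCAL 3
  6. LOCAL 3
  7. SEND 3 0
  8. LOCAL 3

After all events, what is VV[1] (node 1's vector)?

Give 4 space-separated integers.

Answer: 1 1 0 0

Derivation:
Initial: VV[0]=[0, 0, 0, 0]
Initial: VV[1]=[0, 0, 0, 0]
Initial: VV[2]=[0, 0, 0, 0]
Initial: VV[3]=[0, 0, 0, 0]
Event 1: SEND 2->3: VV[2][2]++ -> VV[2]=[0, 0, 1, 0], msg_vec=[0, 0, 1, 0]; VV[3]=max(VV[3],msg_vec) then VV[3][3]++ -> VV[3]=[0, 0, 1, 1]
Event 2: SEND 0->1: VV[0][0]++ -> VV[0]=[1, 0, 0, 0], msg_vec=[1, 0, 0, 0]; VV[1]=max(VV[1],msg_vec) then VV[1][1]++ -> VV[1]=[1, 1, 0, 0]
Event 3: LOCAL 0: VV[0][0]++ -> VV[0]=[2, 0, 0, 0]
Event 4: SEND 0->2: VV[0][0]++ -> VV[0]=[3, 0, 0, 0], msg_vec=[3, 0, 0, 0]; VV[2]=max(VV[2],msg_vec) then VV[2][2]++ -> VV[2]=[3, 0, 2, 0]
Event 5: LOCAL 3: VV[3][3]++ -> VV[3]=[0, 0, 1, 2]
Event 6: LOCAL 3: VV[3][3]++ -> VV[3]=[0, 0, 1, 3]
Event 7: SEND 3->0: VV[3][3]++ -> VV[3]=[0, 0, 1, 4], msg_vec=[0, 0, 1, 4]; VV[0]=max(VV[0],msg_vec) then VV[0][0]++ -> VV[0]=[4, 0, 1, 4]
Event 8: LOCAL 3: VV[3][3]++ -> VV[3]=[0, 0, 1, 5]
Final vectors: VV[0]=[4, 0, 1, 4]; VV[1]=[1, 1, 0, 0]; VV[2]=[3, 0, 2, 0]; VV[3]=[0, 0, 1, 5]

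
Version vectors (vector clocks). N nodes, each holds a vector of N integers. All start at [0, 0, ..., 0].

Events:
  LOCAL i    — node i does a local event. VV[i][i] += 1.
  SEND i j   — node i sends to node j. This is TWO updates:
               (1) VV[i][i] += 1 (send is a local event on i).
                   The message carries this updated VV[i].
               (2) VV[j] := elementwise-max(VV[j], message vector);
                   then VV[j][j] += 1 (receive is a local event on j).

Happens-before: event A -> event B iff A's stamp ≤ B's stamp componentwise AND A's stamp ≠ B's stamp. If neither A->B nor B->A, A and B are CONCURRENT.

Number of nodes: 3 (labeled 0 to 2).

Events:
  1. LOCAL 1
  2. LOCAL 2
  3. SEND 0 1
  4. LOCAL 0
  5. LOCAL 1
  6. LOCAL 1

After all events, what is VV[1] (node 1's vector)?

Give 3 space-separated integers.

Answer: 1 4 0

Derivation:
Initial: VV[0]=[0, 0, 0]
Initial: VV[1]=[0, 0, 0]
Initial: VV[2]=[0, 0, 0]
Event 1: LOCAL 1: VV[1][1]++ -> VV[1]=[0, 1, 0]
Event 2: LOCAL 2: VV[2][2]++ -> VV[2]=[0, 0, 1]
Event 3: SEND 0->1: VV[0][0]++ -> VV[0]=[1, 0, 0], msg_vec=[1, 0, 0]; VV[1]=max(VV[1],msg_vec) then VV[1][1]++ -> VV[1]=[1, 2, 0]
Event 4: LOCAL 0: VV[0][0]++ -> VV[0]=[2, 0, 0]
Event 5: LOCAL 1: VV[1][1]++ -> VV[1]=[1, 3, 0]
Event 6: LOCAL 1: VV[1][1]++ -> VV[1]=[1, 4, 0]
Final vectors: VV[0]=[2, 0, 0]; VV[1]=[1, 4, 0]; VV[2]=[0, 0, 1]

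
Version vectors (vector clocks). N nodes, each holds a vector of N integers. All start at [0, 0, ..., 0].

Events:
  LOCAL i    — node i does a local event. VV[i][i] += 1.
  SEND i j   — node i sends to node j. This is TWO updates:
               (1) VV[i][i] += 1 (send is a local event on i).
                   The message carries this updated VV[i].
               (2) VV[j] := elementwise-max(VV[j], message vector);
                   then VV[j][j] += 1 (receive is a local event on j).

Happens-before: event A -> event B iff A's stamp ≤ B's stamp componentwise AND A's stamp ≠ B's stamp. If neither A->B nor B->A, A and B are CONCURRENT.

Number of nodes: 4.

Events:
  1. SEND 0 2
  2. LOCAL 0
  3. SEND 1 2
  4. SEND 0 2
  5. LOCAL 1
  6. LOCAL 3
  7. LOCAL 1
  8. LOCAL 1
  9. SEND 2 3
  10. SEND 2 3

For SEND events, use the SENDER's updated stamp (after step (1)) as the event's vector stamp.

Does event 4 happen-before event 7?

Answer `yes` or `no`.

Initial: VV[0]=[0, 0, 0, 0]
Initial: VV[1]=[0, 0, 0, 0]
Initial: VV[2]=[0, 0, 0, 0]
Initial: VV[3]=[0, 0, 0, 0]
Event 1: SEND 0->2: VV[0][0]++ -> VV[0]=[1, 0, 0, 0], msg_vec=[1, 0, 0, 0]; VV[2]=max(VV[2],msg_vec) then VV[2][2]++ -> VV[2]=[1, 0, 1, 0]
Event 2: LOCAL 0: VV[0][0]++ -> VV[0]=[2, 0, 0, 0]
Event 3: SEND 1->2: VV[1][1]++ -> VV[1]=[0, 1, 0, 0], msg_vec=[0, 1, 0, 0]; VV[2]=max(VV[2],msg_vec) then VV[2][2]++ -> VV[2]=[1, 1, 2, 0]
Event 4: SEND 0->2: VV[0][0]++ -> VV[0]=[3, 0, 0, 0], msg_vec=[3, 0, 0, 0]; VV[2]=max(VV[2],msg_vec) then VV[2][2]++ -> VV[2]=[3, 1, 3, 0]
Event 5: LOCAL 1: VV[1][1]++ -> VV[1]=[0, 2, 0, 0]
Event 6: LOCAL 3: VV[3][3]++ -> VV[3]=[0, 0, 0, 1]
Event 7: LOCAL 1: VV[1][1]++ -> VV[1]=[0, 3, 0, 0]
Event 8: LOCAL 1: VV[1][1]++ -> VV[1]=[0, 4, 0, 0]
Event 9: SEND 2->3: VV[2][2]++ -> VV[2]=[3, 1, 4, 0], msg_vec=[3, 1, 4, 0]; VV[3]=max(VV[3],msg_vec) then VV[3][3]++ -> VV[3]=[3, 1, 4, 2]
Event 10: SEND 2->3: VV[2][2]++ -> VV[2]=[3, 1, 5, 0], msg_vec=[3, 1, 5, 0]; VV[3]=max(VV[3],msg_vec) then VV[3][3]++ -> VV[3]=[3, 1, 5, 3]
Event 4 stamp: [3, 0, 0, 0]
Event 7 stamp: [0, 3, 0, 0]
[3, 0, 0, 0] <= [0, 3, 0, 0]? False. Equal? False. Happens-before: False

Answer: no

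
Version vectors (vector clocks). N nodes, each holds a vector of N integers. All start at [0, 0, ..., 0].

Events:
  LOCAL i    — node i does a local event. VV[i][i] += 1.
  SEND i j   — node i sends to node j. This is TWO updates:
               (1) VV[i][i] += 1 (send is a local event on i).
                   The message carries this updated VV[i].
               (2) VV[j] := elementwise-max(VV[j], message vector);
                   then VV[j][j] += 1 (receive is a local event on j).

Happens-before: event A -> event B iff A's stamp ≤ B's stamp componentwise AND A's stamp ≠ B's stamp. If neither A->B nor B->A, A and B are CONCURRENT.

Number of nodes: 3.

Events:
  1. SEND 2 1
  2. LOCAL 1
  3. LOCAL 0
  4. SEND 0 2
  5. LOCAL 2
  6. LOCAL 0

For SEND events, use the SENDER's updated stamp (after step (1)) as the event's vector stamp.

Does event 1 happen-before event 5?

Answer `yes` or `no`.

Answer: yes

Derivation:
Initial: VV[0]=[0, 0, 0]
Initial: VV[1]=[0, 0, 0]
Initial: VV[2]=[0, 0, 0]
Event 1: SEND 2->1: VV[2][2]++ -> VV[2]=[0, 0, 1], msg_vec=[0, 0, 1]; VV[1]=max(VV[1],msg_vec) then VV[1][1]++ -> VV[1]=[0, 1, 1]
Event 2: LOCAL 1: VV[1][1]++ -> VV[1]=[0, 2, 1]
Event 3: LOCAL 0: VV[0][0]++ -> VV[0]=[1, 0, 0]
Event 4: SEND 0->2: VV[0][0]++ -> VV[0]=[2, 0, 0], msg_vec=[2, 0, 0]; VV[2]=max(VV[2],msg_vec) then VV[2][2]++ -> VV[2]=[2, 0, 2]
Event 5: LOCAL 2: VV[2][2]++ -> VV[2]=[2, 0, 3]
Event 6: LOCAL 0: VV[0][0]++ -> VV[0]=[3, 0, 0]
Event 1 stamp: [0, 0, 1]
Event 5 stamp: [2, 0, 3]
[0, 0, 1] <= [2, 0, 3]? True. Equal? False. Happens-before: True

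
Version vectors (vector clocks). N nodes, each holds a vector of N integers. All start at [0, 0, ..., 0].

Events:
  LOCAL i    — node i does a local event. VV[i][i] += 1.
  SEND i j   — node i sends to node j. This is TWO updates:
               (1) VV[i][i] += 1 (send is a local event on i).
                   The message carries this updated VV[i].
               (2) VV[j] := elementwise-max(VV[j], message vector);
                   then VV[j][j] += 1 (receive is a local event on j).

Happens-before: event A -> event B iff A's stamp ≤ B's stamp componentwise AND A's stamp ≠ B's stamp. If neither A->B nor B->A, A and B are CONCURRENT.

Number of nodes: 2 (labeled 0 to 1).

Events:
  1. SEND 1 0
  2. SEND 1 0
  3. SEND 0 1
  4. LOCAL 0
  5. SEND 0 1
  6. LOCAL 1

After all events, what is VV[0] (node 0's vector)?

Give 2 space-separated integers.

Initial: VV[0]=[0, 0]
Initial: VV[1]=[0, 0]
Event 1: SEND 1->0: VV[1][1]++ -> VV[1]=[0, 1], msg_vec=[0, 1]; VV[0]=max(VV[0],msg_vec) then VV[0][0]++ -> VV[0]=[1, 1]
Event 2: SEND 1->0: VV[1][1]++ -> VV[1]=[0, 2], msg_vec=[0, 2]; VV[0]=max(VV[0],msg_vec) then VV[0][0]++ -> VV[0]=[2, 2]
Event 3: SEND 0->1: VV[0][0]++ -> VV[0]=[3, 2], msg_vec=[3, 2]; VV[1]=max(VV[1],msg_vec) then VV[1][1]++ -> VV[1]=[3, 3]
Event 4: LOCAL 0: VV[0][0]++ -> VV[0]=[4, 2]
Event 5: SEND 0->1: VV[0][0]++ -> VV[0]=[5, 2], msg_vec=[5, 2]; VV[1]=max(VV[1],msg_vec) then VV[1][1]++ -> VV[1]=[5, 4]
Event 6: LOCAL 1: VV[1][1]++ -> VV[1]=[5, 5]
Final vectors: VV[0]=[5, 2]; VV[1]=[5, 5]

Answer: 5 2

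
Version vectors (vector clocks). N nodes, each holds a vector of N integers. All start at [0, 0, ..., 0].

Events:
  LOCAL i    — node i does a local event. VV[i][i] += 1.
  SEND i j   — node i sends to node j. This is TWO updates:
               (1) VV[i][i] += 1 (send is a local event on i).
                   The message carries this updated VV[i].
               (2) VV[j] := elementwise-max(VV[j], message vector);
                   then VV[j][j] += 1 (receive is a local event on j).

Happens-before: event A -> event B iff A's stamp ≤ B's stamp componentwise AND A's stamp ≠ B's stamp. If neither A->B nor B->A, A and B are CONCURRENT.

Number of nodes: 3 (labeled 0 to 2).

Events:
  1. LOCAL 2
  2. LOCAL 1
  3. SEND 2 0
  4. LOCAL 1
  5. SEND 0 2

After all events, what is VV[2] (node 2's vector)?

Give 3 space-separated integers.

Answer: 2 0 3

Derivation:
Initial: VV[0]=[0, 0, 0]
Initial: VV[1]=[0, 0, 0]
Initial: VV[2]=[0, 0, 0]
Event 1: LOCAL 2: VV[2][2]++ -> VV[2]=[0, 0, 1]
Event 2: LOCAL 1: VV[1][1]++ -> VV[1]=[0, 1, 0]
Event 3: SEND 2->0: VV[2][2]++ -> VV[2]=[0, 0, 2], msg_vec=[0, 0, 2]; VV[0]=max(VV[0],msg_vec) then VV[0][0]++ -> VV[0]=[1, 0, 2]
Event 4: LOCAL 1: VV[1][1]++ -> VV[1]=[0, 2, 0]
Event 5: SEND 0->2: VV[0][0]++ -> VV[0]=[2, 0, 2], msg_vec=[2, 0, 2]; VV[2]=max(VV[2],msg_vec) then VV[2][2]++ -> VV[2]=[2, 0, 3]
Final vectors: VV[0]=[2, 0, 2]; VV[1]=[0, 2, 0]; VV[2]=[2, 0, 3]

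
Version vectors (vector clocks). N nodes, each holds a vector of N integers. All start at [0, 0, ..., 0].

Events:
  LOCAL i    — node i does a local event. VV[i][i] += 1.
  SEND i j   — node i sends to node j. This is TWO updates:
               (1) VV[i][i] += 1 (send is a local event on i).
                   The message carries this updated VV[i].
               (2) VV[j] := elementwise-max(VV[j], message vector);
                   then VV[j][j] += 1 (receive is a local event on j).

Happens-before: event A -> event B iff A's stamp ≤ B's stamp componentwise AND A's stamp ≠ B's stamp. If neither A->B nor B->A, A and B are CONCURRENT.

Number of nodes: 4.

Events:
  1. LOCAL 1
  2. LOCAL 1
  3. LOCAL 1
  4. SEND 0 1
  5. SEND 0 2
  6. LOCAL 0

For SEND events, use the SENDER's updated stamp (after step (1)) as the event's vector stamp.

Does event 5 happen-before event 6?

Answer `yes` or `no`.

Initial: VV[0]=[0, 0, 0, 0]
Initial: VV[1]=[0, 0, 0, 0]
Initial: VV[2]=[0, 0, 0, 0]
Initial: VV[3]=[0, 0, 0, 0]
Event 1: LOCAL 1: VV[1][1]++ -> VV[1]=[0, 1, 0, 0]
Event 2: LOCAL 1: VV[1][1]++ -> VV[1]=[0, 2, 0, 0]
Event 3: LOCAL 1: VV[1][1]++ -> VV[1]=[0, 3, 0, 0]
Event 4: SEND 0->1: VV[0][0]++ -> VV[0]=[1, 0, 0, 0], msg_vec=[1, 0, 0, 0]; VV[1]=max(VV[1],msg_vec) then VV[1][1]++ -> VV[1]=[1, 4, 0, 0]
Event 5: SEND 0->2: VV[0][0]++ -> VV[0]=[2, 0, 0, 0], msg_vec=[2, 0, 0, 0]; VV[2]=max(VV[2],msg_vec) then VV[2][2]++ -> VV[2]=[2, 0, 1, 0]
Event 6: LOCAL 0: VV[0][0]++ -> VV[0]=[3, 0, 0, 0]
Event 5 stamp: [2, 0, 0, 0]
Event 6 stamp: [3, 0, 0, 0]
[2, 0, 0, 0] <= [3, 0, 0, 0]? True. Equal? False. Happens-before: True

Answer: yes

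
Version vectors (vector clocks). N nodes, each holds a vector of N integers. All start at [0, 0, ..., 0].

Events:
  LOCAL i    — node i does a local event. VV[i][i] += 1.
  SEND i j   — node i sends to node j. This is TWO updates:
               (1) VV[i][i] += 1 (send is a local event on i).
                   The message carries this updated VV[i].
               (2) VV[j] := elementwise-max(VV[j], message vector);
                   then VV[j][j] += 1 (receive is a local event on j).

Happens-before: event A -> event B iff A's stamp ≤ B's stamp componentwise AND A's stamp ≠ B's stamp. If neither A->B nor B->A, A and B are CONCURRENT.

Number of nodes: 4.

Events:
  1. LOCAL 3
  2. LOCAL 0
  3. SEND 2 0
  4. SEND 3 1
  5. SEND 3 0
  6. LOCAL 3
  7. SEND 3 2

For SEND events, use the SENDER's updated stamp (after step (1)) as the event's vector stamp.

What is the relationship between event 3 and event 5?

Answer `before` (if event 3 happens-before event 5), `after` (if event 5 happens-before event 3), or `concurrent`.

Initial: VV[0]=[0, 0, 0, 0]
Initial: VV[1]=[0, 0, 0, 0]
Initial: VV[2]=[0, 0, 0, 0]
Initial: VV[3]=[0, 0, 0, 0]
Event 1: LOCAL 3: VV[3][3]++ -> VV[3]=[0, 0, 0, 1]
Event 2: LOCAL 0: VV[0][0]++ -> VV[0]=[1, 0, 0, 0]
Event 3: SEND 2->0: VV[2][2]++ -> VV[2]=[0, 0, 1, 0], msg_vec=[0, 0, 1, 0]; VV[0]=max(VV[0],msg_vec) then VV[0][0]++ -> VV[0]=[2, 0, 1, 0]
Event 4: SEND 3->1: VV[3][3]++ -> VV[3]=[0, 0, 0, 2], msg_vec=[0, 0, 0, 2]; VV[1]=max(VV[1],msg_vec) then VV[1][1]++ -> VV[1]=[0, 1, 0, 2]
Event 5: SEND 3->0: VV[3][3]++ -> VV[3]=[0, 0, 0, 3], msg_vec=[0, 0, 0, 3]; VV[0]=max(VV[0],msg_vec) then VV[0][0]++ -> VV[0]=[3, 0, 1, 3]
Event 6: LOCAL 3: VV[3][3]++ -> VV[3]=[0, 0, 0, 4]
Event 7: SEND 3->2: VV[3][3]++ -> VV[3]=[0, 0, 0, 5], msg_vec=[0, 0, 0, 5]; VV[2]=max(VV[2],msg_vec) then VV[2][2]++ -> VV[2]=[0, 0, 2, 5]
Event 3 stamp: [0, 0, 1, 0]
Event 5 stamp: [0, 0, 0, 3]
[0, 0, 1, 0] <= [0, 0, 0, 3]? False
[0, 0, 0, 3] <= [0, 0, 1, 0]? False
Relation: concurrent

Answer: concurrent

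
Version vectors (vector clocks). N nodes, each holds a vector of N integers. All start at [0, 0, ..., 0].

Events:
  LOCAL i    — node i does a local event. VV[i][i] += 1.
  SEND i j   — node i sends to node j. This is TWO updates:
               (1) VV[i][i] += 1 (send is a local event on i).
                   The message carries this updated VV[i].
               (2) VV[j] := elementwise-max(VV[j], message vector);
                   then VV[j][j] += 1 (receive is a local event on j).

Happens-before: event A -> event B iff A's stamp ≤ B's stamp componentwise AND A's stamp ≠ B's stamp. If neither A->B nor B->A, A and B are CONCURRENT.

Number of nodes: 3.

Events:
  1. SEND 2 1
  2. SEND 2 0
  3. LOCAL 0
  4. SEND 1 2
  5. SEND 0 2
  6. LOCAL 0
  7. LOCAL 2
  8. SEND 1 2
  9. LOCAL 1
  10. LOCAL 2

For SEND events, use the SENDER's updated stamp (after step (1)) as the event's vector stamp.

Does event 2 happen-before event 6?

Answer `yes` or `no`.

Answer: yes

Derivation:
Initial: VV[0]=[0, 0, 0]
Initial: VV[1]=[0, 0, 0]
Initial: VV[2]=[0, 0, 0]
Event 1: SEND 2->1: VV[2][2]++ -> VV[2]=[0, 0, 1], msg_vec=[0, 0, 1]; VV[1]=max(VV[1],msg_vec) then VV[1][1]++ -> VV[1]=[0, 1, 1]
Event 2: SEND 2->0: VV[2][2]++ -> VV[2]=[0, 0, 2], msg_vec=[0, 0, 2]; VV[0]=max(VV[0],msg_vec) then VV[0][0]++ -> VV[0]=[1, 0, 2]
Event 3: LOCAL 0: VV[0][0]++ -> VV[0]=[2, 0, 2]
Event 4: SEND 1->2: VV[1][1]++ -> VV[1]=[0, 2, 1], msg_vec=[0, 2, 1]; VV[2]=max(VV[2],msg_vec) then VV[2][2]++ -> VV[2]=[0, 2, 3]
Event 5: SEND 0->2: VV[0][0]++ -> VV[0]=[3, 0, 2], msg_vec=[3, 0, 2]; VV[2]=max(VV[2],msg_vec) then VV[2][2]++ -> VV[2]=[3, 2, 4]
Event 6: LOCAL 0: VV[0][0]++ -> VV[0]=[4, 0, 2]
Event 7: LOCAL 2: VV[2][2]++ -> VV[2]=[3, 2, 5]
Event 8: SEND 1->2: VV[1][1]++ -> VV[1]=[0, 3, 1], msg_vec=[0, 3, 1]; VV[2]=max(VV[2],msg_vec) then VV[2][2]++ -> VV[2]=[3, 3, 6]
Event 9: LOCAL 1: VV[1][1]++ -> VV[1]=[0, 4, 1]
Event 10: LOCAL 2: VV[2][2]++ -> VV[2]=[3, 3, 7]
Event 2 stamp: [0, 0, 2]
Event 6 stamp: [4, 0, 2]
[0, 0, 2] <= [4, 0, 2]? True. Equal? False. Happens-before: True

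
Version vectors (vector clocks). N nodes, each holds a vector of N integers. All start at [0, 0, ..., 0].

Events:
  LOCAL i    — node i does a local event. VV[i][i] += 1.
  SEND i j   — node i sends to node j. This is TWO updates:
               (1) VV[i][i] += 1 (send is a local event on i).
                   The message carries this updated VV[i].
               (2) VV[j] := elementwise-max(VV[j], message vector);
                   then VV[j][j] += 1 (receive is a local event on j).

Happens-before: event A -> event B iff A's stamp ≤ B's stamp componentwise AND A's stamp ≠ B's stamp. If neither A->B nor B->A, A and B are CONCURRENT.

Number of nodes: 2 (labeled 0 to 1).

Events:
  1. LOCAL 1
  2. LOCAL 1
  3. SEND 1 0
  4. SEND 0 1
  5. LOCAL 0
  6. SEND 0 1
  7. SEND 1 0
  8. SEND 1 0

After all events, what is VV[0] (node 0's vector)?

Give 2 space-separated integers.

Answer: 6 7

Derivation:
Initial: VV[0]=[0, 0]
Initial: VV[1]=[0, 0]
Event 1: LOCAL 1: VV[1][1]++ -> VV[1]=[0, 1]
Event 2: LOCAL 1: VV[1][1]++ -> VV[1]=[0, 2]
Event 3: SEND 1->0: VV[1][1]++ -> VV[1]=[0, 3], msg_vec=[0, 3]; VV[0]=max(VV[0],msg_vec) then VV[0][0]++ -> VV[0]=[1, 3]
Event 4: SEND 0->1: VV[0][0]++ -> VV[0]=[2, 3], msg_vec=[2, 3]; VV[1]=max(VV[1],msg_vec) then VV[1][1]++ -> VV[1]=[2, 4]
Event 5: LOCAL 0: VV[0][0]++ -> VV[0]=[3, 3]
Event 6: SEND 0->1: VV[0][0]++ -> VV[0]=[4, 3], msg_vec=[4, 3]; VV[1]=max(VV[1],msg_vec) then VV[1][1]++ -> VV[1]=[4, 5]
Event 7: SEND 1->0: VV[1][1]++ -> VV[1]=[4, 6], msg_vec=[4, 6]; VV[0]=max(VV[0],msg_vec) then VV[0][0]++ -> VV[0]=[5, 6]
Event 8: SEND 1->0: VV[1][1]++ -> VV[1]=[4, 7], msg_vec=[4, 7]; VV[0]=max(VV[0],msg_vec) then VV[0][0]++ -> VV[0]=[6, 7]
Final vectors: VV[0]=[6, 7]; VV[1]=[4, 7]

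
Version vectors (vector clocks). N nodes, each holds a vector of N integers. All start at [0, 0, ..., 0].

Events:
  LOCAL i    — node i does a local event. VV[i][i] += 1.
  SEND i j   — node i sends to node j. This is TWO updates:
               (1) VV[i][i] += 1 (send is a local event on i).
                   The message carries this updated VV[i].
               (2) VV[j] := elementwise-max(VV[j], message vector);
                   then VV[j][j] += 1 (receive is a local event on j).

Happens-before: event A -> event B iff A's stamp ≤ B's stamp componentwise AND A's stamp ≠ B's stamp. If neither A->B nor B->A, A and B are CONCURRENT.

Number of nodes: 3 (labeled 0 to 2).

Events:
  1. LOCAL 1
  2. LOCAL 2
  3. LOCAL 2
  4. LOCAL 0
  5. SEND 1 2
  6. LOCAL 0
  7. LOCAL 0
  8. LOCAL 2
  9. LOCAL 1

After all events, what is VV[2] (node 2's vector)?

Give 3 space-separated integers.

Answer: 0 2 4

Derivation:
Initial: VV[0]=[0, 0, 0]
Initial: VV[1]=[0, 0, 0]
Initial: VV[2]=[0, 0, 0]
Event 1: LOCAL 1: VV[1][1]++ -> VV[1]=[0, 1, 0]
Event 2: LOCAL 2: VV[2][2]++ -> VV[2]=[0, 0, 1]
Event 3: LOCAL 2: VV[2][2]++ -> VV[2]=[0, 0, 2]
Event 4: LOCAL 0: VV[0][0]++ -> VV[0]=[1, 0, 0]
Event 5: SEND 1->2: VV[1][1]++ -> VV[1]=[0, 2, 0], msg_vec=[0, 2, 0]; VV[2]=max(VV[2],msg_vec) then VV[2][2]++ -> VV[2]=[0, 2, 3]
Event 6: LOCAL 0: VV[0][0]++ -> VV[0]=[2, 0, 0]
Event 7: LOCAL 0: VV[0][0]++ -> VV[0]=[3, 0, 0]
Event 8: LOCAL 2: VV[2][2]++ -> VV[2]=[0, 2, 4]
Event 9: LOCAL 1: VV[1][1]++ -> VV[1]=[0, 3, 0]
Final vectors: VV[0]=[3, 0, 0]; VV[1]=[0, 3, 0]; VV[2]=[0, 2, 4]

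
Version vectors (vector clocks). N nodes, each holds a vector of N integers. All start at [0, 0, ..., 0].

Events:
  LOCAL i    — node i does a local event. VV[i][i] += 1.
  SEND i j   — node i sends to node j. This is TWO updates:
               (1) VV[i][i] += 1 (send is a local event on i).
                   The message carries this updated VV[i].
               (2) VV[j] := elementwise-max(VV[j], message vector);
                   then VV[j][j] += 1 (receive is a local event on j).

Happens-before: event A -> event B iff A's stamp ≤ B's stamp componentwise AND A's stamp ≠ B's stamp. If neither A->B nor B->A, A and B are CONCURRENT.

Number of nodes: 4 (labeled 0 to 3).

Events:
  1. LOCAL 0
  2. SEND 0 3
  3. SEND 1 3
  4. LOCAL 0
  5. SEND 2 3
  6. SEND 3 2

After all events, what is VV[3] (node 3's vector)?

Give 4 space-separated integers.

Answer: 2 1 1 4

Derivation:
Initial: VV[0]=[0, 0, 0, 0]
Initial: VV[1]=[0, 0, 0, 0]
Initial: VV[2]=[0, 0, 0, 0]
Initial: VV[3]=[0, 0, 0, 0]
Event 1: LOCAL 0: VV[0][0]++ -> VV[0]=[1, 0, 0, 0]
Event 2: SEND 0->3: VV[0][0]++ -> VV[0]=[2, 0, 0, 0], msg_vec=[2, 0, 0, 0]; VV[3]=max(VV[3],msg_vec) then VV[3][3]++ -> VV[3]=[2, 0, 0, 1]
Event 3: SEND 1->3: VV[1][1]++ -> VV[1]=[0, 1, 0, 0], msg_vec=[0, 1, 0, 0]; VV[3]=max(VV[3],msg_vec) then VV[3][3]++ -> VV[3]=[2, 1, 0, 2]
Event 4: LOCAL 0: VV[0][0]++ -> VV[0]=[3, 0, 0, 0]
Event 5: SEND 2->3: VV[2][2]++ -> VV[2]=[0, 0, 1, 0], msg_vec=[0, 0, 1, 0]; VV[3]=max(VV[3],msg_vec) then VV[3][3]++ -> VV[3]=[2, 1, 1, 3]
Event 6: SEND 3->2: VV[3][3]++ -> VV[3]=[2, 1, 1, 4], msg_vec=[2, 1, 1, 4]; VV[2]=max(VV[2],msg_vec) then VV[2][2]++ -> VV[2]=[2, 1, 2, 4]
Final vectors: VV[0]=[3, 0, 0, 0]; VV[1]=[0, 1, 0, 0]; VV[2]=[2, 1, 2, 4]; VV[3]=[2, 1, 1, 4]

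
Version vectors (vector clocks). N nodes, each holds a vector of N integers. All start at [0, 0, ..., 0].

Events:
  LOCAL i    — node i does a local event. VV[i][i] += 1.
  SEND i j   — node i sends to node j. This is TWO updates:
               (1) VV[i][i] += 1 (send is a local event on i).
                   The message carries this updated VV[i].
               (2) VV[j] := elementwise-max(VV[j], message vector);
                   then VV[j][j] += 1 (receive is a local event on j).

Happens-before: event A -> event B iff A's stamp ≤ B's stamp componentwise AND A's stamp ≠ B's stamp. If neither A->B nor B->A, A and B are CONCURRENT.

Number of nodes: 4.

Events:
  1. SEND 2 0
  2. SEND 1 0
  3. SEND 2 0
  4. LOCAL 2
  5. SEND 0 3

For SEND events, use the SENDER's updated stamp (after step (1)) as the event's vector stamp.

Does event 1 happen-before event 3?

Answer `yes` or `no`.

Initial: VV[0]=[0, 0, 0, 0]
Initial: VV[1]=[0, 0, 0, 0]
Initial: VV[2]=[0, 0, 0, 0]
Initial: VV[3]=[0, 0, 0, 0]
Event 1: SEND 2->0: VV[2][2]++ -> VV[2]=[0, 0, 1, 0], msg_vec=[0, 0, 1, 0]; VV[0]=max(VV[0],msg_vec) then VV[0][0]++ -> VV[0]=[1, 0, 1, 0]
Event 2: SEND 1->0: VV[1][1]++ -> VV[1]=[0, 1, 0, 0], msg_vec=[0, 1, 0, 0]; VV[0]=max(VV[0],msg_vec) then VV[0][0]++ -> VV[0]=[2, 1, 1, 0]
Event 3: SEND 2->0: VV[2][2]++ -> VV[2]=[0, 0, 2, 0], msg_vec=[0, 0, 2, 0]; VV[0]=max(VV[0],msg_vec) then VV[0][0]++ -> VV[0]=[3, 1, 2, 0]
Event 4: LOCAL 2: VV[2][2]++ -> VV[2]=[0, 0, 3, 0]
Event 5: SEND 0->3: VV[0][0]++ -> VV[0]=[4, 1, 2, 0], msg_vec=[4, 1, 2, 0]; VV[3]=max(VV[3],msg_vec) then VV[3][3]++ -> VV[3]=[4, 1, 2, 1]
Event 1 stamp: [0, 0, 1, 0]
Event 3 stamp: [0, 0, 2, 0]
[0, 0, 1, 0] <= [0, 0, 2, 0]? True. Equal? False. Happens-before: True

Answer: yes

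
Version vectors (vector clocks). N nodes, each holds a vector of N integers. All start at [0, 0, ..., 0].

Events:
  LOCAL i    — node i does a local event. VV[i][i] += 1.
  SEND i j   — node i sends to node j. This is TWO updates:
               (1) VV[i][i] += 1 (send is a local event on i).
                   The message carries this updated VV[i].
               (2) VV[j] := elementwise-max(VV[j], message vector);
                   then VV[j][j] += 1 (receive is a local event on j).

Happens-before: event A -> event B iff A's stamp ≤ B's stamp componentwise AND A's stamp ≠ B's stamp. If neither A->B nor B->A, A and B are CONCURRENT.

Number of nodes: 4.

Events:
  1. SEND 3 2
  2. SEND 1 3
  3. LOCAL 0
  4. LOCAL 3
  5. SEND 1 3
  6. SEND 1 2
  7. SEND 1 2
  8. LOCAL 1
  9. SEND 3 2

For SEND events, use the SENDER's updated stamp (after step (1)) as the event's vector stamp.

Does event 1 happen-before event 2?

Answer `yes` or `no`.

Answer: no

Derivation:
Initial: VV[0]=[0, 0, 0, 0]
Initial: VV[1]=[0, 0, 0, 0]
Initial: VV[2]=[0, 0, 0, 0]
Initial: VV[3]=[0, 0, 0, 0]
Event 1: SEND 3->2: VV[3][3]++ -> VV[3]=[0, 0, 0, 1], msg_vec=[0, 0, 0, 1]; VV[2]=max(VV[2],msg_vec) then VV[2][2]++ -> VV[2]=[0, 0, 1, 1]
Event 2: SEND 1->3: VV[1][1]++ -> VV[1]=[0, 1, 0, 0], msg_vec=[0, 1, 0, 0]; VV[3]=max(VV[3],msg_vec) then VV[3][3]++ -> VV[3]=[0, 1, 0, 2]
Event 3: LOCAL 0: VV[0][0]++ -> VV[0]=[1, 0, 0, 0]
Event 4: LOCAL 3: VV[3][3]++ -> VV[3]=[0, 1, 0, 3]
Event 5: SEND 1->3: VV[1][1]++ -> VV[1]=[0, 2, 0, 0], msg_vec=[0, 2, 0, 0]; VV[3]=max(VV[3],msg_vec) then VV[3][3]++ -> VV[3]=[0, 2, 0, 4]
Event 6: SEND 1->2: VV[1][1]++ -> VV[1]=[0, 3, 0, 0], msg_vec=[0, 3, 0, 0]; VV[2]=max(VV[2],msg_vec) then VV[2][2]++ -> VV[2]=[0, 3, 2, 1]
Event 7: SEND 1->2: VV[1][1]++ -> VV[1]=[0, 4, 0, 0], msg_vec=[0, 4, 0, 0]; VV[2]=max(VV[2],msg_vec) then VV[2][2]++ -> VV[2]=[0, 4, 3, 1]
Event 8: LOCAL 1: VV[1][1]++ -> VV[1]=[0, 5, 0, 0]
Event 9: SEND 3->2: VV[3][3]++ -> VV[3]=[0, 2, 0, 5], msg_vec=[0, 2, 0, 5]; VV[2]=max(VV[2],msg_vec) then VV[2][2]++ -> VV[2]=[0, 4, 4, 5]
Event 1 stamp: [0, 0, 0, 1]
Event 2 stamp: [0, 1, 0, 0]
[0, 0, 0, 1] <= [0, 1, 0, 0]? False. Equal? False. Happens-before: False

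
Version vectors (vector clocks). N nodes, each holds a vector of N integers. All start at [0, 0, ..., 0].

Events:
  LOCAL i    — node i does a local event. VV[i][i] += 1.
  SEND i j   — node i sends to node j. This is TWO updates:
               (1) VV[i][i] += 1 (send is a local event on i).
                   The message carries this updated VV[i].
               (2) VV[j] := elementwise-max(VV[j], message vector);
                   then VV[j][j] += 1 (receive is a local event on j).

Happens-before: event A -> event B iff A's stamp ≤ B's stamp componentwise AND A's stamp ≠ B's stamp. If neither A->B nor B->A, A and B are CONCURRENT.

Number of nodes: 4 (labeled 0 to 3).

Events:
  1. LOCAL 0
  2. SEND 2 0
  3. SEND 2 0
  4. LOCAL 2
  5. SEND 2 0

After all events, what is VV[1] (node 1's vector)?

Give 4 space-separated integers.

Answer: 0 0 0 0

Derivation:
Initial: VV[0]=[0, 0, 0, 0]
Initial: VV[1]=[0, 0, 0, 0]
Initial: VV[2]=[0, 0, 0, 0]
Initial: VV[3]=[0, 0, 0, 0]
Event 1: LOCAL 0: VV[0][0]++ -> VV[0]=[1, 0, 0, 0]
Event 2: SEND 2->0: VV[2][2]++ -> VV[2]=[0, 0, 1, 0], msg_vec=[0, 0, 1, 0]; VV[0]=max(VV[0],msg_vec) then VV[0][0]++ -> VV[0]=[2, 0, 1, 0]
Event 3: SEND 2->0: VV[2][2]++ -> VV[2]=[0, 0, 2, 0], msg_vec=[0, 0, 2, 0]; VV[0]=max(VV[0],msg_vec) then VV[0][0]++ -> VV[0]=[3, 0, 2, 0]
Event 4: LOCAL 2: VV[2][2]++ -> VV[2]=[0, 0, 3, 0]
Event 5: SEND 2->0: VV[2][2]++ -> VV[2]=[0, 0, 4, 0], msg_vec=[0, 0, 4, 0]; VV[0]=max(VV[0],msg_vec) then VV[0][0]++ -> VV[0]=[4, 0, 4, 0]
Final vectors: VV[0]=[4, 0, 4, 0]; VV[1]=[0, 0, 0, 0]; VV[2]=[0, 0, 4, 0]; VV[3]=[0, 0, 0, 0]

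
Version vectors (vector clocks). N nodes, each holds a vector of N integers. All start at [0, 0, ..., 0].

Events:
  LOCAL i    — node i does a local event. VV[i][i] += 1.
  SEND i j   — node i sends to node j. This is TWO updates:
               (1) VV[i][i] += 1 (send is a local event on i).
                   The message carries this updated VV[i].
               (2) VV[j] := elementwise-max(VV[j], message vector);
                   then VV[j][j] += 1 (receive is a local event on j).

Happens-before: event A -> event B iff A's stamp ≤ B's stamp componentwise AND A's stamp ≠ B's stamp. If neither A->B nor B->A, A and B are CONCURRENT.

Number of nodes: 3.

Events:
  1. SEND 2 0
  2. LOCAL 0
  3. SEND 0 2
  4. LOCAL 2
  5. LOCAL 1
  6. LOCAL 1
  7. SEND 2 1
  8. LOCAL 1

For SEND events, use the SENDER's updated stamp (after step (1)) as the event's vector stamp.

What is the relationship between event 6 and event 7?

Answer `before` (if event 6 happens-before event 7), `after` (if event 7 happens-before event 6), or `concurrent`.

Initial: VV[0]=[0, 0, 0]
Initial: VV[1]=[0, 0, 0]
Initial: VV[2]=[0, 0, 0]
Event 1: SEND 2->0: VV[2][2]++ -> VV[2]=[0, 0, 1], msg_vec=[0, 0, 1]; VV[0]=max(VV[0],msg_vec) then VV[0][0]++ -> VV[0]=[1, 0, 1]
Event 2: LOCAL 0: VV[0][0]++ -> VV[0]=[2, 0, 1]
Event 3: SEND 0->2: VV[0][0]++ -> VV[0]=[3, 0, 1], msg_vec=[3, 0, 1]; VV[2]=max(VV[2],msg_vec) then VV[2][2]++ -> VV[2]=[3, 0, 2]
Event 4: LOCAL 2: VV[2][2]++ -> VV[2]=[3, 0, 3]
Event 5: LOCAL 1: VV[1][1]++ -> VV[1]=[0, 1, 0]
Event 6: LOCAL 1: VV[1][1]++ -> VV[1]=[0, 2, 0]
Event 7: SEND 2->1: VV[2][2]++ -> VV[2]=[3, 0, 4], msg_vec=[3, 0, 4]; VV[1]=max(VV[1],msg_vec) then VV[1][1]++ -> VV[1]=[3, 3, 4]
Event 8: LOCAL 1: VV[1][1]++ -> VV[1]=[3, 4, 4]
Event 6 stamp: [0, 2, 0]
Event 7 stamp: [3, 0, 4]
[0, 2, 0] <= [3, 0, 4]? False
[3, 0, 4] <= [0, 2, 0]? False
Relation: concurrent

Answer: concurrent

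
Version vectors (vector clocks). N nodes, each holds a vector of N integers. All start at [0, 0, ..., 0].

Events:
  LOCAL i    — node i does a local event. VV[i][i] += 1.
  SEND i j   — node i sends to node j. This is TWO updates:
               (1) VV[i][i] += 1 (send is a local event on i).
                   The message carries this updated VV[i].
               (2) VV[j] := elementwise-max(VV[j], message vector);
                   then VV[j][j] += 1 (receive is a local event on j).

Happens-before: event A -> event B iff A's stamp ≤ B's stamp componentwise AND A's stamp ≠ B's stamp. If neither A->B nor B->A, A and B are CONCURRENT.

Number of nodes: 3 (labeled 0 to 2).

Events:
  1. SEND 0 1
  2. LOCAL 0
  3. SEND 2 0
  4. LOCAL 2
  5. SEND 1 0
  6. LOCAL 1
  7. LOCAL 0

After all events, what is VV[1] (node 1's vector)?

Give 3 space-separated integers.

Answer: 1 3 0

Derivation:
Initial: VV[0]=[0, 0, 0]
Initial: VV[1]=[0, 0, 0]
Initial: VV[2]=[0, 0, 0]
Event 1: SEND 0->1: VV[0][0]++ -> VV[0]=[1, 0, 0], msg_vec=[1, 0, 0]; VV[1]=max(VV[1],msg_vec) then VV[1][1]++ -> VV[1]=[1, 1, 0]
Event 2: LOCAL 0: VV[0][0]++ -> VV[0]=[2, 0, 0]
Event 3: SEND 2->0: VV[2][2]++ -> VV[2]=[0, 0, 1], msg_vec=[0, 0, 1]; VV[0]=max(VV[0],msg_vec) then VV[0][0]++ -> VV[0]=[3, 0, 1]
Event 4: LOCAL 2: VV[2][2]++ -> VV[2]=[0, 0, 2]
Event 5: SEND 1->0: VV[1][1]++ -> VV[1]=[1, 2, 0], msg_vec=[1, 2, 0]; VV[0]=max(VV[0],msg_vec) then VV[0][0]++ -> VV[0]=[4, 2, 1]
Event 6: LOCAL 1: VV[1][1]++ -> VV[1]=[1, 3, 0]
Event 7: LOCAL 0: VV[0][0]++ -> VV[0]=[5, 2, 1]
Final vectors: VV[0]=[5, 2, 1]; VV[1]=[1, 3, 0]; VV[2]=[0, 0, 2]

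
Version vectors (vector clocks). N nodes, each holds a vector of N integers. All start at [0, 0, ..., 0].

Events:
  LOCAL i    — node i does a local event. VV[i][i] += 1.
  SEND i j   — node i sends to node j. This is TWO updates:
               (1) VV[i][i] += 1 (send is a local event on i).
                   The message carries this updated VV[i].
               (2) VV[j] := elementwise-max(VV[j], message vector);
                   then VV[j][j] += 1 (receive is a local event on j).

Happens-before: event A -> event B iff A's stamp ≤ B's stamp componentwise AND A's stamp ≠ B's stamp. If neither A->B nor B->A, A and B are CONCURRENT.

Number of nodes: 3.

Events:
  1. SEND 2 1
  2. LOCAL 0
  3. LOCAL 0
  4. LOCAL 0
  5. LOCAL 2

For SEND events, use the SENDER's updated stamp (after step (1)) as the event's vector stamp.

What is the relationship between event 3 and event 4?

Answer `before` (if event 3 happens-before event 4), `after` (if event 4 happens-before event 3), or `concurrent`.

Answer: before

Derivation:
Initial: VV[0]=[0, 0, 0]
Initial: VV[1]=[0, 0, 0]
Initial: VV[2]=[0, 0, 0]
Event 1: SEND 2->1: VV[2][2]++ -> VV[2]=[0, 0, 1], msg_vec=[0, 0, 1]; VV[1]=max(VV[1],msg_vec) then VV[1][1]++ -> VV[1]=[0, 1, 1]
Event 2: LOCAL 0: VV[0][0]++ -> VV[0]=[1, 0, 0]
Event 3: LOCAL 0: VV[0][0]++ -> VV[0]=[2, 0, 0]
Event 4: LOCAL 0: VV[0][0]++ -> VV[0]=[3, 0, 0]
Event 5: LOCAL 2: VV[2][2]++ -> VV[2]=[0, 0, 2]
Event 3 stamp: [2, 0, 0]
Event 4 stamp: [3, 0, 0]
[2, 0, 0] <= [3, 0, 0]? True
[3, 0, 0] <= [2, 0, 0]? False
Relation: before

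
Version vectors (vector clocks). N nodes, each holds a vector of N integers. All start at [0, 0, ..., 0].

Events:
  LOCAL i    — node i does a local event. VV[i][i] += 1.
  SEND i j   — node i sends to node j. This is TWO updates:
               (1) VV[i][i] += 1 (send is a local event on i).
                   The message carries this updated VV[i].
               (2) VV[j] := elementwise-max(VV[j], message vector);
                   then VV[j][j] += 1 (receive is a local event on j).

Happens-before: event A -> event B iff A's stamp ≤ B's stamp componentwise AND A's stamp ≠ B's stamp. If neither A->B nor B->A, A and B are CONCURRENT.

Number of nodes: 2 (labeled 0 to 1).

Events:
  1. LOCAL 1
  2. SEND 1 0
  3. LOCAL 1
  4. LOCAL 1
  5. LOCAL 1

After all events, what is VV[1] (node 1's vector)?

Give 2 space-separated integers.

Answer: 0 5

Derivation:
Initial: VV[0]=[0, 0]
Initial: VV[1]=[0, 0]
Event 1: LOCAL 1: VV[1][1]++ -> VV[1]=[0, 1]
Event 2: SEND 1->0: VV[1][1]++ -> VV[1]=[0, 2], msg_vec=[0, 2]; VV[0]=max(VV[0],msg_vec) then VV[0][0]++ -> VV[0]=[1, 2]
Event 3: LOCAL 1: VV[1][1]++ -> VV[1]=[0, 3]
Event 4: LOCAL 1: VV[1][1]++ -> VV[1]=[0, 4]
Event 5: LOCAL 1: VV[1][1]++ -> VV[1]=[0, 5]
Final vectors: VV[0]=[1, 2]; VV[1]=[0, 5]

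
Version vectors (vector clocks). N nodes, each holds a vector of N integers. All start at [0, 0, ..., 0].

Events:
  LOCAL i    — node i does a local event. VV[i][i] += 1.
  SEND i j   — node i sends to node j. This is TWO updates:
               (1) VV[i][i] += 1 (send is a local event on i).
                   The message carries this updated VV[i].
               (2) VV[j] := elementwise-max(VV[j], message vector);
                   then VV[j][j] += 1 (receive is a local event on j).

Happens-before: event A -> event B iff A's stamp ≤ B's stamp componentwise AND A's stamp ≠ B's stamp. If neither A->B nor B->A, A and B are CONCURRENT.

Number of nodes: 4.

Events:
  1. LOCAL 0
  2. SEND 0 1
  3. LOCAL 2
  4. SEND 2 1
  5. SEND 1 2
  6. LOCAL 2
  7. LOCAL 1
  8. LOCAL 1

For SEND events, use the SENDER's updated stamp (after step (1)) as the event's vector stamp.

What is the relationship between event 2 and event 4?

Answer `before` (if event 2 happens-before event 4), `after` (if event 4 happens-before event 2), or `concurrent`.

Answer: concurrent

Derivation:
Initial: VV[0]=[0, 0, 0, 0]
Initial: VV[1]=[0, 0, 0, 0]
Initial: VV[2]=[0, 0, 0, 0]
Initial: VV[3]=[0, 0, 0, 0]
Event 1: LOCAL 0: VV[0][0]++ -> VV[0]=[1, 0, 0, 0]
Event 2: SEND 0->1: VV[0][0]++ -> VV[0]=[2, 0, 0, 0], msg_vec=[2, 0, 0, 0]; VV[1]=max(VV[1],msg_vec) then VV[1][1]++ -> VV[1]=[2, 1, 0, 0]
Event 3: LOCAL 2: VV[2][2]++ -> VV[2]=[0, 0, 1, 0]
Event 4: SEND 2->1: VV[2][2]++ -> VV[2]=[0, 0, 2, 0], msg_vec=[0, 0, 2, 0]; VV[1]=max(VV[1],msg_vec) then VV[1][1]++ -> VV[1]=[2, 2, 2, 0]
Event 5: SEND 1->2: VV[1][1]++ -> VV[1]=[2, 3, 2, 0], msg_vec=[2, 3, 2, 0]; VV[2]=max(VV[2],msg_vec) then VV[2][2]++ -> VV[2]=[2, 3, 3, 0]
Event 6: LOCAL 2: VV[2][2]++ -> VV[2]=[2, 3, 4, 0]
Event 7: LOCAL 1: VV[1][1]++ -> VV[1]=[2, 4, 2, 0]
Event 8: LOCAL 1: VV[1][1]++ -> VV[1]=[2, 5, 2, 0]
Event 2 stamp: [2, 0, 0, 0]
Event 4 stamp: [0, 0, 2, 0]
[2, 0, 0, 0] <= [0, 0, 2, 0]? False
[0, 0, 2, 0] <= [2, 0, 0, 0]? False
Relation: concurrent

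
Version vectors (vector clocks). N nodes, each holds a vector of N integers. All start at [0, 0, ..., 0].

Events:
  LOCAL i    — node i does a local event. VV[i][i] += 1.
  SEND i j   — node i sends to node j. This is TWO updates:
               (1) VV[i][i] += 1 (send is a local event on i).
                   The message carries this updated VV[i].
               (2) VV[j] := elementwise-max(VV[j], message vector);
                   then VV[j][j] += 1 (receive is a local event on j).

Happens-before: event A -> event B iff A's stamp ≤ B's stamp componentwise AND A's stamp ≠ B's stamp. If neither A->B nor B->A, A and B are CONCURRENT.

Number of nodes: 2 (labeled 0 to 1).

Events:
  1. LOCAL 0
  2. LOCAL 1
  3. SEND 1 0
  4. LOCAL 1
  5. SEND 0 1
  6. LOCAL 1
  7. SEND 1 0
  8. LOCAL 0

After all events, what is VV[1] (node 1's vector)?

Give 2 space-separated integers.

Initial: VV[0]=[0, 0]
Initial: VV[1]=[0, 0]
Event 1: LOCAL 0: VV[0][0]++ -> VV[0]=[1, 0]
Event 2: LOCAL 1: VV[1][1]++ -> VV[1]=[0, 1]
Event 3: SEND 1->0: VV[1][1]++ -> VV[1]=[0, 2], msg_vec=[0, 2]; VV[0]=max(VV[0],msg_vec) then VV[0][0]++ -> VV[0]=[2, 2]
Event 4: LOCAL 1: VV[1][1]++ -> VV[1]=[0, 3]
Event 5: SEND 0->1: VV[0][0]++ -> VV[0]=[3, 2], msg_vec=[3, 2]; VV[1]=max(VV[1],msg_vec) then VV[1][1]++ -> VV[1]=[3, 4]
Event 6: LOCAL 1: VV[1][1]++ -> VV[1]=[3, 5]
Event 7: SEND 1->0: VV[1][1]++ -> VV[1]=[3, 6], msg_vec=[3, 6]; VV[0]=max(VV[0],msg_vec) then VV[0][0]++ -> VV[0]=[4, 6]
Event 8: LOCAL 0: VV[0][0]++ -> VV[0]=[5, 6]
Final vectors: VV[0]=[5, 6]; VV[1]=[3, 6]

Answer: 3 6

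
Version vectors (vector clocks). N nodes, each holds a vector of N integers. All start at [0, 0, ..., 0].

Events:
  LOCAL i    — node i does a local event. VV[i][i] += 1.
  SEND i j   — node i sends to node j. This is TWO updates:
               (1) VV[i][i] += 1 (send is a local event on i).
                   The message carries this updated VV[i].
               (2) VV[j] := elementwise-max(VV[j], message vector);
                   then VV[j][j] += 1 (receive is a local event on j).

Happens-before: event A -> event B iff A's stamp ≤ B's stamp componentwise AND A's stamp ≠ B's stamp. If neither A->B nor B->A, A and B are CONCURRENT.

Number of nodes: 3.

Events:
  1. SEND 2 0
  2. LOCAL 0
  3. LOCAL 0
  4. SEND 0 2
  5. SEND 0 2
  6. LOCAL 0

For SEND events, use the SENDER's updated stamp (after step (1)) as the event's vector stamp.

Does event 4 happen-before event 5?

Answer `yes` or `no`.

Answer: yes

Derivation:
Initial: VV[0]=[0, 0, 0]
Initial: VV[1]=[0, 0, 0]
Initial: VV[2]=[0, 0, 0]
Event 1: SEND 2->0: VV[2][2]++ -> VV[2]=[0, 0, 1], msg_vec=[0, 0, 1]; VV[0]=max(VV[0],msg_vec) then VV[0][0]++ -> VV[0]=[1, 0, 1]
Event 2: LOCAL 0: VV[0][0]++ -> VV[0]=[2, 0, 1]
Event 3: LOCAL 0: VV[0][0]++ -> VV[0]=[3, 0, 1]
Event 4: SEND 0->2: VV[0][0]++ -> VV[0]=[4, 0, 1], msg_vec=[4, 0, 1]; VV[2]=max(VV[2],msg_vec) then VV[2][2]++ -> VV[2]=[4, 0, 2]
Event 5: SEND 0->2: VV[0][0]++ -> VV[0]=[5, 0, 1], msg_vec=[5, 0, 1]; VV[2]=max(VV[2],msg_vec) then VV[2][2]++ -> VV[2]=[5, 0, 3]
Event 6: LOCAL 0: VV[0][0]++ -> VV[0]=[6, 0, 1]
Event 4 stamp: [4, 0, 1]
Event 5 stamp: [5, 0, 1]
[4, 0, 1] <= [5, 0, 1]? True. Equal? False. Happens-before: True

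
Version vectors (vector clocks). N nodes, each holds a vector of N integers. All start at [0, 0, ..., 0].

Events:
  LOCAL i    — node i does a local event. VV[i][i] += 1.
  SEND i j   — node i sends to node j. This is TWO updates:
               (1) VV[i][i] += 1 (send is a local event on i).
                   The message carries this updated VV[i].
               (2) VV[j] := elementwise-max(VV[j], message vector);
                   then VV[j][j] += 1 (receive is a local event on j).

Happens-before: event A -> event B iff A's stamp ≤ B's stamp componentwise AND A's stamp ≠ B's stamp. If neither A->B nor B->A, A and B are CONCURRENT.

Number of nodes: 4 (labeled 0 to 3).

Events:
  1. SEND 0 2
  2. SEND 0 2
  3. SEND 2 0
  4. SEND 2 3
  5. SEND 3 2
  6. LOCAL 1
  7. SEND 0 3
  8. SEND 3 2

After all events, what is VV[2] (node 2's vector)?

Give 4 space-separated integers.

Initial: VV[0]=[0, 0, 0, 0]
Initial: VV[1]=[0, 0, 0, 0]
Initial: VV[2]=[0, 0, 0, 0]
Initial: VV[3]=[0, 0, 0, 0]
Event 1: SEND 0->2: VV[0][0]++ -> VV[0]=[1, 0, 0, 0], msg_vec=[1, 0, 0, 0]; VV[2]=max(VV[2],msg_vec) then VV[2][2]++ -> VV[2]=[1, 0, 1, 0]
Event 2: SEND 0->2: VV[0][0]++ -> VV[0]=[2, 0, 0, 0], msg_vec=[2, 0, 0, 0]; VV[2]=max(VV[2],msg_vec) then VV[2][2]++ -> VV[2]=[2, 0, 2, 0]
Event 3: SEND 2->0: VV[2][2]++ -> VV[2]=[2, 0, 3, 0], msg_vec=[2, 0, 3, 0]; VV[0]=max(VV[0],msg_vec) then VV[0][0]++ -> VV[0]=[3, 0, 3, 0]
Event 4: SEND 2->3: VV[2][2]++ -> VV[2]=[2, 0, 4, 0], msg_vec=[2, 0, 4, 0]; VV[3]=max(VV[3],msg_vec) then VV[3][3]++ -> VV[3]=[2, 0, 4, 1]
Event 5: SEND 3->2: VV[3][3]++ -> VV[3]=[2, 0, 4, 2], msg_vec=[2, 0, 4, 2]; VV[2]=max(VV[2],msg_vec) then VV[2][2]++ -> VV[2]=[2, 0, 5, 2]
Event 6: LOCAL 1: VV[1][1]++ -> VV[1]=[0, 1, 0, 0]
Event 7: SEND 0->3: VV[0][0]++ -> VV[0]=[4, 0, 3, 0], msg_vec=[4, 0, 3, 0]; VV[3]=max(VV[3],msg_vec) then VV[3][3]++ -> VV[3]=[4, 0, 4, 3]
Event 8: SEND 3->2: VV[3][3]++ -> VV[3]=[4, 0, 4, 4], msg_vec=[4, 0, 4, 4]; VV[2]=max(VV[2],msg_vec) then VV[2][2]++ -> VV[2]=[4, 0, 6, 4]
Final vectors: VV[0]=[4, 0, 3, 0]; VV[1]=[0, 1, 0, 0]; VV[2]=[4, 0, 6, 4]; VV[3]=[4, 0, 4, 4]

Answer: 4 0 6 4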